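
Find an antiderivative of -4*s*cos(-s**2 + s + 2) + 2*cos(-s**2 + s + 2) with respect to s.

2*sin(-s**2 + s + 2) + C

Let u = s**2 - s - 2, so du = (2*s - 1) ds.
Rewriting, the integral becomes -2·∫ cos(u) du = -2·sin(u).
Substituting back, u = s**2 - s - 2.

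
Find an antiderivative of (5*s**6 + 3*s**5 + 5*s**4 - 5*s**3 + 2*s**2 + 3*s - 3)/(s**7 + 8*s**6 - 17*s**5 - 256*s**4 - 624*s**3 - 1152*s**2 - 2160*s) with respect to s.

log(s)/720 + 17473*log(s - 6)/19008 + 577*log(s + 3)/351 - 36266*log(s + 5)/1595 + 72521*log(s + 6)/2880 - 489*log(s**2 + 4)/120640 - 2789*atan(s/2)/30160 + C

Factor the denominator: s*(s - 6)*(s + 3)*(s + 5)*(s + 6)*(s**2 + 4).
Partial-fraction decomposition: -(489*s + 11156)/(60320*(s**2 + 4)) + 72521/(2880*(s + 6)) - 36266/(1595*(s + 5)) + 577/(351*(s + 3)) + 17473/(19008*(s - 6)) + 1/(720*s).
Integrate each term; A/(s−a) gives A·log|s−a|; the (Bs+D)/(s²+p²) term gives a log and an atan.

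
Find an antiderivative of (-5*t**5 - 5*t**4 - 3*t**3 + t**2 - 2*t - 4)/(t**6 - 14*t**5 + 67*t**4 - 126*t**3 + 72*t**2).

Factor the denominator: t**2*(t - 6)*(t - 4)*(t - 3)*(t - 1).
Partial-fraction decomposition: 3/(5*(t - 1)) - 851/(27*(t - 3)) + 549/(8*(t - 4)) - 11497/(270*(t - 6)) - 1/(8*t) - 1/(18*t**2).
Integrate each term; A/(t−a) gives A·log|t−a|; A/(t−a)² gives −A/(t−a).

-log(t)/8 - 11497*log(t - 6)/270 + 549*log(t - 4)/8 - 851*log(t - 3)/27 + 3*log(t - 1)/5 + 1/(18*t) + C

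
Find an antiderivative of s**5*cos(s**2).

Let u = s², du = 2s ds; rewrite as (1/2)∫ u^2·cos(1u) du.
Now integrate by parts 2 times.

s**4*sin(s**2)/2 + s**2*cos(s**2) - sin(s**2) + C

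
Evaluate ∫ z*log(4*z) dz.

z**2*(log(z) + 2*log(2))/2 - z**2/4 + C

Use integration by parts with u = log(4*z), dv = z dz.
Then du = 1/z dz and v = z**2/2.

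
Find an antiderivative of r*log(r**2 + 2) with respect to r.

Let u = r**2 + 2, so du = (2*r) dr.
The integral becomes (1/2)·∫ log(u) du; integrate by parts with u′=log(u), dv′=du.

r**2*log(r**2 + 2)/2 - r**2/2 + log(r**2 + 2) + C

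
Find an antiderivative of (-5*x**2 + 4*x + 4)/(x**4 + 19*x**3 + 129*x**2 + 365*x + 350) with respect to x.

Factor the denominator: (x + 2)*(x + 5)**2*(x + 7).
Partial-fraction decomposition: 269/(20*(x + 7)) - 155/(12*(x + 5)) + 47/(2*(x + 5)**2) - 8/(15*(x + 2)).
Integrate each term; A/(x−a) gives A·log|x−a|; A/(x−a)² gives −A/(x−a).

-8*log(x + 2)/15 - 155*log(x + 5)/12 + 269*log(x + 7)/20 - 47/(2*x + 10) + C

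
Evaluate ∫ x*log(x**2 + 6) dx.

Let u = x**2 + 6, so du = (2*x) dx.
The integral becomes (1/2)·∫ log(u) du; integrate by parts with u′=log(u), dv′=du.

x**2*log(x**2 + 6)/2 - x**2/2 + 3*log(x**2 + 6) + C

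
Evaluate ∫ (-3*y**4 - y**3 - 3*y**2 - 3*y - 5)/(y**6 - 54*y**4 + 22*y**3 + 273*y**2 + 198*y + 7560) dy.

-847*log(y - 6)/1170 + 2095*log(y - 5)/3672 - 149*log(y + 4)/1350 + 6991*log(y + 7)/27144 + 1379*log(y**2 + 9)/443700 - 5461*atan(y/3)/110925 + C

Factor the denominator: (y - 6)*(y - 5)*(y + 4)*(y + 7)*(y**2 + 9).
Partial-fraction decomposition: (1379*y - 32766)/(221850*(y**2 + 9)) + 6991/(27144*(y + 7)) - 149/(1350*(y + 4)) + 2095/(3672*(y - 5)) - 847/(1170*(y - 6)).
Integrate each term; A/(y−a) gives A·log|y−a|; the (By+D)/(y²+p²) term gives a log and an atan.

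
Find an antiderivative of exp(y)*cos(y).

exp(y)*sin(y)/2 + exp(y)*cos(y)/2 + C

Let I denote the integral. Integrate by parts with u = cos(y), dv = exp(y) dy, so v = exp(y): I = exp(y)*cos(y) + ∫ exp(y)*sin(y) dy.
Apply parts again with u = sin(y), dv = exp(y) dy: ∫ exp(y)*sin(y) dy = exp(y)*sin(y) − I. Substituting back brings back I: I = exp(y)*sin(y) + exp(y)*cos(y) − I.
Solving for I: (1 + 1)·I equals the remaining terms, so I = (1/2)·(exp(y)*sin(y) + exp(y)*cos(y)).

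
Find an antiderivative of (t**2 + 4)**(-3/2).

t/(4*sqrt(t**2 + 4)) + C

Substitute t = 2·tan(θ), so dt = 2·sec(θ)^2 dθ and the radical becomes sqrt(t**2 + 4) = 2·sec(θ) by the Pythagorean identity.
Integrate the resulting trig expression in θ, then back-substitute tan(θ) = t/2, sec(θ) = sqrt(t**2 + 4)/2 (absorbing any constant into C).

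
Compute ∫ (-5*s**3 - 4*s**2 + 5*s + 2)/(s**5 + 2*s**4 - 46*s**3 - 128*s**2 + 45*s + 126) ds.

Factor the denominator: (s - 7)*(s - 1)*(s + 1)*(s + 3)*(s + 6).
Partial-fraction decomposition: 908/(1365*(s + 6)) - 43/(120*(s + 3)) - 1/(80*(s + 1)) + 1/(168*(s - 1)) - 937/(3120*(s - 7)).
Integrate each term: A/(s−a) contributes A·log|s−a|.

-937*log(s - 7)/3120 + log(s - 1)/168 - log(s + 1)/80 - 43*log(s + 3)/120 + 908*log(s + 6)/1365 + C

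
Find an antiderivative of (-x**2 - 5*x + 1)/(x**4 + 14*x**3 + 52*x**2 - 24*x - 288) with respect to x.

-13*log(x - 2)/384 - 5*log(x + 4)/24 + 31*log(x + 6)/128 + 5/(16*x + 96) + C

Factor the denominator: (x - 2)*(x + 4)*(x + 6)**2.
Partial-fraction decomposition: 31/(128*(x + 6)) - 5/(16*(x + 6)**2) - 5/(24*(x + 4)) - 13/(384*(x - 2)).
Integrate each term; A/(x−a) gives A·log|x−a|; A/(x−a)² gives −A/(x−a).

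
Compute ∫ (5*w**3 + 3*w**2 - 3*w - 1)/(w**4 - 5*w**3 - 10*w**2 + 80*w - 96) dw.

355*log(w - 4)/16 - 152*log(w - 3)/7 + 15*log(w - 2)/4 + 87*log(w + 4)/112 + C

Factor the denominator: (w - 4)*(w - 3)*(w - 2)*(w + 4).
Partial-fraction decomposition: 87/(112*(w + 4)) + 15/(4*(w - 2)) - 152/(7*(w - 3)) + 355/(16*(w - 4)).
Integrate each term: A/(w−a) contributes A·log|w−a|.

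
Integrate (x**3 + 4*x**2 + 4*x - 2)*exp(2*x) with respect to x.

(4*x**3 + 10*x**2 + 6*x - 11)*exp(2*x)/8 + C

Use integration by parts with u = x**3 + 4*x**2 + 4*x - 2, dv = exp(2*x) dx, so v = exp(2*x)/2.
Apply parts 3 times (tabular method): alternate signs, differentiate u down to 0, integrate dv up.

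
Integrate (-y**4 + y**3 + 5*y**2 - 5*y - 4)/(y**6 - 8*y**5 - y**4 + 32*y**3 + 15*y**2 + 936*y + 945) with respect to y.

Factor the denominator: (y - 7)*(y - 5)*(y + 1)*(y + 3)*(y**2 + 9).
Partial-fraction decomposition: (2377*y - 7257)/(44370*(y**2 + 9)) + 13/(720*(y + 3)) + 1/(240*(y + 1)) + 101/(816*(y - 5)) - 463/(2320*(y - 7)).
Integrate each term; A/(y−a) gives A·log|y−a|; the (By+D)/(y²+p²) term gives a log and an atan.

-463*log(y - 7)/2320 + 101*log(y - 5)/816 + log(y + 1)/240 + 13*log(y + 3)/720 + 2377*log(y**2 + 9)/88740 - 2419*atan(y/3)/44370 + C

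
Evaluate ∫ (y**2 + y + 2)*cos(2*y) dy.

y**2*sin(2*y)/2 + y*sin(2*y)/2 + y*cos(2*y)/2 + 3*sin(2*y)/4 + cos(2*y)/4 + C

Use integration by parts with u = y**2 + y + 2, dv = cos(2*y) dy, so v = sin(2*y)/2.
Apply parts 2 times (tabular method): alternate signs, differentiate u down to 0, integrate dv up.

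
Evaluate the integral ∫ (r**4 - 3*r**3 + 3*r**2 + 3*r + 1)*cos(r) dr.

Use integration by parts with u = r**4 - 3*r**3 + 3*r**2 + 3*r + 1, dv = cos(r) dr, so v = sin(r).
Apply parts 4 times (tabular method): alternate signs, differentiate u down to 0, integrate dv up.

r**4*sin(r) - 3*r**3*sin(r) + 4*r**3*cos(r) - 9*r**2*sin(r) - 9*r**2*cos(r) + 21*r*sin(r) - 18*r*cos(r) + 19*sin(r) + 21*cos(r) + C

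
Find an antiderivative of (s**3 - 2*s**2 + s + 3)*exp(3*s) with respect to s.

Use integration by parts with u = s**3 - 2*s**2 + s + 3, dv = exp(3*s) ds, so v = exp(3*s)/3.
Apply parts 3 times (tabular method): alternate signs, differentiate u down to 0, integrate dv up.

(s**3 - 3*s**2 + 3*s + 2)*exp(3*s)/3 + C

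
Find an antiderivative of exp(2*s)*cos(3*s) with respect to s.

Let I denote the integral. Integrate by parts with u = cos(3*s), dv = exp(2*s) ds, so v = exp(2*s)/2: I = exp(2*s)*cos(3*s)/2 + (3/2)·∫ exp(2*s)*sin(3*s) ds.
Apply parts again with u = sin(3*s), dv = exp(2*s) ds: ∫ exp(2*s)*sin(3*s) ds = exp(2*s)*sin(3*s)/2 − (3/2)·I. Substituting back brings back I: I = 3*exp(2*s)*sin(3*s)/4 + exp(2*s)*cos(3*s)/2 − (9/4)·I.
Solving for I: (1 + 9/4)·I equals the remaining terms, so I = (4/13)·(3*exp(2*s)*sin(3*s)/4 + exp(2*s)*cos(3*s)/2).

3*exp(2*s)*sin(3*s)/13 + 2*exp(2*s)*cos(3*s)/13 + C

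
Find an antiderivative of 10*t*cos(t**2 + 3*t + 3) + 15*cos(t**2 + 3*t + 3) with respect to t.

5*sin(t**2 + 3*t + 3) + C

Let u = t**2 + 3*t + 3, so du = (2*t + 3) dt.
Rewriting, the integral becomes 5·∫ cos(u) du = 5·sin(u).
Substituting back, u = t**2 + 3*t + 3.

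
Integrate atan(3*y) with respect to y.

y*atan(3*y) - log(9*y**2 + 1)/6 + C

Use integration by parts with u = arctan(3*y), dv = dy.
Then du = 3/(9*y**2 + 1) dy.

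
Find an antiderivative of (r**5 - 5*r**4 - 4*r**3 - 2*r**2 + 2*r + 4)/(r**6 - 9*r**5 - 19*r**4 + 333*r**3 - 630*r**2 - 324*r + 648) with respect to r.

37286*log(r - 6)/33075 - 139*log(r - 3)/324 + log(r - 1)/175 - log(r + 1)/980 + 842*log(r + 6)/2835 - 94/(315*r - 1890) + C

Factor the denominator: (r - 6)**2*(r - 3)*(r - 1)*(r + 1)*(r + 6).
Partial-fraction decomposition: 842/(2835*(r + 6)) - 1/(980*(r + 1)) + 1/(175*(r - 1)) - 139/(324*(r - 3)) + 37286/(33075*(r - 6)) + 94/(315*(r - 6)**2).
Integrate each term; A/(r−a) gives A·log|r−a|; A/(r−a)² gives −A/(r−a).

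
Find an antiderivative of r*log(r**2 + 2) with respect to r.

Let u = r**2 + 2, so du = (2*r) dr.
The integral becomes (1/2)·∫ log(u) du; integrate by parts with u′=log(u), dv′=du.

r**2*log(r**2 + 2)/2 - r**2/2 + log(r**2 + 2) + C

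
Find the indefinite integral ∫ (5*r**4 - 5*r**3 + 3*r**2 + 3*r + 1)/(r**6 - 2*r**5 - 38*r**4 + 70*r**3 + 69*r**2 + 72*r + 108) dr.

Factor the denominator: (r - 6)*(r - 3)*(r + 1)*(r + 6)*(r**2 + 1).
Partial-fraction decomposition: (13*r + 14)/(370*(r**2 + 1)) - 7651/(19980*(r + 6)) + 11/(280*(r + 1)) - 307/(1080*(r - 3)) + 5527/(9324*(r - 6)).
Integrate each term; A/(r−a) gives A·log|r−a|; the (Br+D)/(r²+p²) term gives a log and an atan.

5527*log(r - 6)/9324 - 307*log(r - 3)/1080 + 11*log(r + 1)/280 - 7651*log(r + 6)/19980 + 13*log(r**2 + 1)/740 + 7*atan(r)/185 + C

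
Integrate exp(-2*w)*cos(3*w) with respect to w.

Let I denote the integral. Integrate by parts with u = cos(3*w), dv = exp(-2*w) dw, so v = -exp(-2*w)/2: I = -exp(-2*w)*cos(3*w)/2 − (3/2)·∫ exp(-2*w)*sin(3*w) dw.
Apply parts again with u = sin(3*w), dv = exp(-2*w) dw: ∫ exp(-2*w)*sin(3*w) dw = -exp(-2*w)*sin(3*w)/2 + (3/2)·I. Substituting back brings back I: I = 3*exp(-2*w)*sin(3*w)/4 - exp(-2*w)*cos(3*w)/2 − (9/4)·I.
Solving for I: (1 + 9/4)·I equals the remaining terms, so I = (4/13)·(3*exp(-2*w)*sin(3*w)/4 - exp(-2*w)*cos(3*w)/2).

3*exp(-2*w)*sin(3*w)/13 - 2*exp(-2*w)*cos(3*w)/13 + C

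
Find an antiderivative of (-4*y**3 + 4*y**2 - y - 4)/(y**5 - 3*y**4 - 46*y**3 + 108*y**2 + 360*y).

Factor the denominator: y*(y - 6)*(y - 5)*(y + 2)*(y + 6).
Partial-fraction decomposition: 505/(1584*(y + 6)) - 23/(224*(y + 2)) + 409/(385*(y - 5)) - 365/(288*(y - 6)) - 1/(90*y).
Integrate each term: A/(y−a) contributes A·log|y−a|.

-log(y)/90 - 365*log(y - 6)/288 + 409*log(y - 5)/385 - 23*log(y + 2)/224 + 505*log(y + 6)/1584 + C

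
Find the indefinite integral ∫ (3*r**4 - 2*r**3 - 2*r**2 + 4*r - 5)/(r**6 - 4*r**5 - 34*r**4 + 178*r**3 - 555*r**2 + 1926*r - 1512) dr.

Factor the denominator: (r - 6)*(r - 4)*(r - 1)*(r + 7)*(r**2 + 9).
Partial-fraction decomposition: -(574*r - 1263)/(6525*(r**2 + 9)) - 3879/(33176*(r + 7)) - 1/(600*(r - 1)) - 619/(1650*(r - 4)) + 3403/(5850*(r - 6)).
Integrate each term; A/(r−a) gives A·log|r−a|; the (Br+D)/(r²+p²) term gives a log and an atan.

3403*log(r - 6)/5850 - 619*log(r - 4)/1650 - log(r - 1)/600 - 3879*log(r + 7)/33176 - 287*log(r**2 + 9)/6525 + 421*atan(r/3)/6525 + C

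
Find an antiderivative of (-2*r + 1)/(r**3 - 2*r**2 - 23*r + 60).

Factor the denominator: (r - 4)*(r - 3)*(r + 5).
Partial-fraction decomposition: 11/(72*(r + 5)) + 5/(8*(r - 3)) - 7/(9*(r - 4)).
Integrate each term: A/(r−a) contributes A·log|r−a|.

-7*log(r - 4)/9 + 5*log(r - 3)/8 + 11*log(r + 5)/72 + C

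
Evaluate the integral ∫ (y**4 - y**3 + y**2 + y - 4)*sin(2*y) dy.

Use integration by parts with u = y**4 - y**3 + y**2 + y - 4, dv = sin(2*y) dy, so v = -cos(2*y)/2.
Apply parts 4 times (tabular method): alternate signs, differentiate u down to 0, integrate dv up.

-y**4*cos(2*y)/2 + y**3*sin(2*y) + y**3*cos(2*y)/2 - 3*y**2*sin(2*y)/4 + y**2*cos(2*y) - y*sin(2*y) - 5*y*cos(2*y)/4 + 5*sin(2*y)/8 + 3*cos(2*y)/2 + C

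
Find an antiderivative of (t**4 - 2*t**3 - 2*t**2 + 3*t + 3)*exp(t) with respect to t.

(t**4 - 6*t**3 + 16*t**2 - 29*t + 32)*exp(t) + C

Use integration by parts with u = t**4 - 2*t**3 - 2*t**2 + 3*t + 3, dv = exp(t) dt, so v = exp(t).
Apply parts 4 times (tabular method): alternate signs, differentiate u down to 0, integrate dv up.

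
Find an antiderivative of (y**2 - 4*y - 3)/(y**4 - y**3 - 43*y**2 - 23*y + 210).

Factor the denominator: (y - 7)*(y - 2)*(y + 3)*(y + 5).
Partial-fraction decomposition: -1/(4*(y + 5)) + 9/(50*(y + 3)) + 1/(25*(y - 2)) + 3/(100*(y - 7)).
Integrate each term: A/(y−a) contributes A·log|y−a|.

3*log(y - 7)/100 + log(y - 2)/25 + 9*log(y + 3)/50 - log(y + 5)/4 + C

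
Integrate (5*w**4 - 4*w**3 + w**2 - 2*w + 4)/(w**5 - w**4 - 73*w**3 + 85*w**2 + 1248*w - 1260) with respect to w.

1302698*log(w - 6)/511225 + log(w - 1)/300 - 916*log(w + 5)/363 + 3361*log(w + 7)/676 - 5644/(715*w - 4290) + C

Factor the denominator: (w - 6)**2*(w - 1)*(w + 5)*(w + 7).
Partial-fraction decomposition: 3361/(676*(w + 7)) - 916/(363*(w + 5)) + 1/(300*(w - 1)) + 1302698/(511225*(w - 6)) + 5644/(715*(w - 6)**2).
Integrate each term; A/(w−a) gives A·log|w−a|; A/(w−a)² gives −A/(w−a).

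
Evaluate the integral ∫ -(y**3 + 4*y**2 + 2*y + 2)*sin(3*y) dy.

y**3*cos(3*y)/3 - y**2*sin(3*y)/3 + 4*y**2*cos(3*y)/3 - 8*y*sin(3*y)/9 + 4*y*cos(3*y)/9 - 4*sin(3*y)/27 + 10*cos(3*y)/27 + C

Use integration by parts with u = y**3 + 4*y**2 + 2*y + 2, dv = -sin(3*y) dy, so v = cos(3*y)/3.
Apply parts 3 times (tabular method): alternate signs, differentiate u down to 0, integrate dv up.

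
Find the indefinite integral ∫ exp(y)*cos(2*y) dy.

2*exp(y)*sin(2*y)/5 + exp(y)*cos(2*y)/5 + C

Let I denote the integral. Integrate by parts with u = cos(2*y), dv = exp(y) dy, so v = exp(y): I = exp(y)*cos(2*y) + 2·∫ exp(y)*sin(2*y) dy.
Apply parts again with u = sin(2*y), dv = exp(y) dy: ∫ exp(y)*sin(2*y) dy = exp(y)*sin(2*y) − 2·I. Substituting back brings back I: I = 2*exp(y)*sin(2*y) + exp(y)*cos(2*y) − 4·I.
Solving for I: (1 + 4)·I equals the remaining terms, so I = (1/5)·(2*exp(y)*sin(2*y) + exp(y)*cos(2*y)).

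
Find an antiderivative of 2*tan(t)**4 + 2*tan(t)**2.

Let u = tan(t), so du = (tan(t)**2 + 1) dt.
Rewriting, the integral becomes 2·∫ u^2 du = 2·u^3/3.
Substituting back, u = tan(t).

2*tan(t)**3/3 + C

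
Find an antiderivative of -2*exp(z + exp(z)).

-2*exp(exp(z)) + C

Let u = exp(z), so du = (exp(z)) dz.
Rewriting, the integral becomes -2·∫ e^u du = -2·e^u.
Substituting back, u = exp(z).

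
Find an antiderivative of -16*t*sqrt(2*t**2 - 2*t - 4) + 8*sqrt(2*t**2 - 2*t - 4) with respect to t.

-8*(2*t**2 - 2*t - 4)**(3/2)/3 + C

Let u = 2*t**2 - 2*t - 4, so du = (4*t - 2) dt.
Rewriting, the integral becomes -4·∫ √u du = -4·(2/3)u^(3/2).
Substituting back, u = 2*t**2 - 2*t - 4.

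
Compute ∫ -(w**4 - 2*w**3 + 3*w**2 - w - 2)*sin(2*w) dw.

Use integration by parts with u = w**4 - 2*w**3 + 3*w**2 - w - 2, dv = -sin(2*w) dw, so v = cos(2*w)/2.
Apply parts 4 times (tabular method): alternate signs, differentiate u down to 0, integrate dv up.

w**4*cos(2*w)/2 - w**3*sin(2*w) - w**3*cos(2*w) + 3*w**2*sin(2*w)/2 + w*cos(2*w) - sin(2*w)/2 - cos(2*w) + C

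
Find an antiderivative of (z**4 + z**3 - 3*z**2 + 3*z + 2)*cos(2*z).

z**4*sin(2*z)/2 + z**3*sin(2*z)/2 + z**3*cos(2*z) - 3*z**2*sin(2*z) + 3*z**2*cos(2*z)/4 + 3*z*sin(2*z)/4 - 3*z*cos(2*z) + 5*sin(2*z)/2 + 3*cos(2*z)/8 + C

Use integration by parts with u = z**4 + z**3 - 3*z**2 + 3*z + 2, dv = cos(2*z) dz, so v = sin(2*z)/2.
Apply parts 4 times (tabular method): alternate signs, differentiate u down to 0, integrate dv up.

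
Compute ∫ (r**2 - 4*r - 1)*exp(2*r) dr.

Use integration by parts with u = r**2 - 4*r - 1, dv = exp(2*r) dr, so v = exp(2*r)/2.
Apply parts 2 times (tabular method): alternate signs, differentiate u down to 0, integrate dv up.

(2*r**2 - 10*r + 3)*exp(2*r)/4 + C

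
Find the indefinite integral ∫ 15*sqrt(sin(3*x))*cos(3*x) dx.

10*sin(3*x)**(3/2)/3 + C

Let u = sin(3*x), so du = (3*cos(3*x)) dx.
Rewriting, the integral becomes 5·∫ √u du = 5·(2/3)u^(3/2).
Substituting back, u = sin(3*x).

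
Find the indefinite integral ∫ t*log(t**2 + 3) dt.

Let u = t**2 + 3, so du = (2*t) dt.
The integral becomes (1/2)·∫ log(u) du; integrate by parts with u′=log(u), dv′=du.

t**2*log(t**2 + 3)/2 - t**2/2 + 3*log(t**2 + 3)/2 + C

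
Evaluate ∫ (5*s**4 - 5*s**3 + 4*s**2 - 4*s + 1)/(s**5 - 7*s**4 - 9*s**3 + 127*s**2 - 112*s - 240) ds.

2581*log(s - 5)/108 - 1009*log(s - 4)/40 + 295*log(s - 3)/56 - 19*log(s + 1)/360 + 1681*log(s + 4)/1512 + C

Factor the denominator: (s - 5)*(s - 4)*(s - 3)*(s + 1)*(s + 4).
Partial-fraction decomposition: 1681/(1512*(s + 4)) - 19/(360*(s + 1)) + 295/(56*(s - 3)) - 1009/(40*(s - 4)) + 2581/(108*(s - 5)).
Integrate each term: A/(s−a) contributes A·log|s−a|.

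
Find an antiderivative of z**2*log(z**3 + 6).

z**3*log(z**3 + 6)/3 - z**3/3 + 2*log(z**3 + 6) + C

Let u = z**3 + 6, so du = (3*z**2) dz.
The integral becomes (1/3)·∫ log(u) du; integrate by parts with u′=log(u), dv′=du.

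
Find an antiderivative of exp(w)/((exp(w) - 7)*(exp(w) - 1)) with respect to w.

log(exp(w) - 7)/6 - log(exp(w) - 1)/6 + C

Let u = e^w, du = e^w dw.
The integral becomes ∫ du/((u-1)(u-7)); decompose into partial fractions.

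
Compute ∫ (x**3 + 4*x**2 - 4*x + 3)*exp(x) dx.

(x**3 + x**2 - 6*x + 9)*exp(x) + C

Use integration by parts with u = x**3 + 4*x**2 - 4*x + 3, dv = exp(x) dx, so v = exp(x).
Apply parts 3 times (tabular method): alternate signs, differentiate u down to 0, integrate dv up.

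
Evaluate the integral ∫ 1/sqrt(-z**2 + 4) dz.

asin(z/2) + C

Substitute z = 2·sin(θ), so dz = 2·cos(θ) dθ and the radical becomes sqrt(-z**2 + 4) = 2·cos(θ) by the Pythagorean identity.
Integrate the resulting trig expression in θ, then back-substitute θ = asin(z/2), sin(θ) = z/2, cos(θ) = sqrt(-z**2 + 4)/2 (absorbing any constant into C).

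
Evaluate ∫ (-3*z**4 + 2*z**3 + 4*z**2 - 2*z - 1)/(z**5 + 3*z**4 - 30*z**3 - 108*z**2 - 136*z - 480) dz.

-133*log(z - 6)/176 + 33*log(z + 4)/8 - 2016*log(z + 5)/319 - 23*log(z**2 + 4)/928 + 101*atan(z/2)/464 + C

Factor the denominator: (z - 6)*(z + 4)*(z + 5)*(z**2 + 4).
Partial-fraction decomposition: -(23*z - 202)/(464*(z**2 + 4)) - 2016/(319*(z + 5)) + 33/(8*(z + 4)) - 133/(176*(z - 6)).
Integrate each term; A/(z−a) gives A·log|z−a|; the (Bz+D)/(z²+p²) term gives a log and an atan.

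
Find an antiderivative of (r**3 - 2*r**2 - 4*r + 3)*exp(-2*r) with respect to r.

Use integration by parts with u = r**3 - 2*r**2 - 4*r + 3, dv = exp(-2*r) dr, so v = -exp(-2*r)/2.
Apply parts 3 times (tabular method): alternate signs, differentiate u down to 0, integrate dv up.

(-4*r**3 + 2*r**2 + 18*r - 3)*exp(-2*r)/8 + C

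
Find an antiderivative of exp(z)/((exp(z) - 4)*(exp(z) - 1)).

Let u = e^z, du = e^z dz.
The integral becomes ∫ du/((u-4)(u-1)); decompose into partial fractions.

log(exp(z) - 4)/3 - log(exp(z) - 1)/3 + C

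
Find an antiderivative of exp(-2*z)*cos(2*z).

exp(-2*z)*sin(2*z)/4 - exp(-2*z)*cos(2*z)/4 + C

Let I denote the integral. Integrate by parts with u = cos(2*z), dv = exp(-2*z) dz, so v = -exp(-2*z)/2: I = -exp(-2*z)*cos(2*z)/2 − ∫ exp(-2*z)*sin(2*z) dz.
Apply parts again with u = sin(2*z), dv = exp(-2*z) dz: ∫ exp(-2*z)*sin(2*z) dz = -exp(-2*z)*sin(2*z)/2 + I. Substituting back brings back I: I = exp(-2*z)*sin(2*z)/2 - exp(-2*z)*cos(2*z)/2 − I.
Solving for I: (1 + 1)·I equals the remaining terms, so I = (1/2)·(exp(-2*z)*sin(2*z)/2 - exp(-2*z)*cos(2*z)/2).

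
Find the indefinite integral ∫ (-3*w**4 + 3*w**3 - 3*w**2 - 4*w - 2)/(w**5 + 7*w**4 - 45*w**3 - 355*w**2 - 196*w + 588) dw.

Factor the denominator: (w - 7)*(w - 1)*(w + 2)*(w + 6)*(w + 7).
Partial-fraction decomposition: -8353/(560*(w + 7)) + 2311/(182*(w + 6)) - 13/(90*(w + 2)) + 1/(112*(w - 1)) - 2117/(3276*(w - 7)).
Integrate each term: A/(w−a) contributes A·log|w−a|.

-2117*log(w - 7)/3276 + log(w - 1)/112 - 13*log(w + 2)/90 + 2311*log(w + 6)/182 - 8353*log(w + 7)/560 + C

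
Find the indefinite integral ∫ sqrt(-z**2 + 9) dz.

Substitute z = 3·sin(θ), so dz = 3·cos(θ) dθ and the radical becomes sqrt(-z**2 + 9) = 3·cos(θ) by the Pythagorean identity.
Integrate the resulting trig expression in θ, then back-substitute θ = asin(z/3), sin(θ) = z/3, cos(θ) = sqrt(-z**2 + 9)/3 (absorbing any constant into C).

z*sqrt(-z**2 + 9)/2 + 9*asin(z/3)/2 + C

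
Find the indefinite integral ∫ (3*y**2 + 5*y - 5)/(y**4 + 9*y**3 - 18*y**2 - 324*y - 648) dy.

Factor the denominator: (y - 6)*(y + 3)*(y + 6)**2.
Partial-fraction decomposition: -7/(432*(y + 6)) + 73/(36*(y + 6)**2) - 7/(81*(y + 3)) + 133/(1296*(y - 6)).
Integrate each term; A/(y−a) gives A·log|y−a|; A/(y−a)² gives −A/(y−a).

133*log(y - 6)/1296 - 7*log(y + 3)/81 - 7*log(y + 6)/432 - 73/(36*y + 216) + C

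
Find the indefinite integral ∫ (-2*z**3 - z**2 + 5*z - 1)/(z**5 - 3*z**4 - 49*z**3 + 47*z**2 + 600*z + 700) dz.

-701*log(z - 7)/1944 + 251*log(z - 5)/980 - 950*log(z + 2)/11907 + 199*log(z + 5)/1080 - 1/(189*z + 378) + C

Factor the denominator: (z - 7)*(z - 5)*(z + 2)**2*(z + 5).
Partial-fraction decomposition: 199/(1080*(z + 5)) - 950/(11907*(z + 2)) + 1/(189*(z + 2)**2) + 251/(980*(z - 5)) - 701/(1944*(z - 7)).
Integrate each term; A/(z−a) gives A·log|z−a|; A/(z−a)² gives −A/(z−a).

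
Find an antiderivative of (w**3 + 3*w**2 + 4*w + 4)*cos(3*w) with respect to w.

w**3*sin(3*w)/3 + w**2*sin(3*w) + w**2*cos(3*w)/3 + 10*w*sin(3*w)/9 + 2*w*cos(3*w)/3 + 10*sin(3*w)/9 + 10*cos(3*w)/27 + C

Use integration by parts with u = w**3 + 3*w**2 + 4*w + 4, dv = cos(3*w) dw, so v = sin(3*w)/3.
Apply parts 3 times (tabular method): alternate signs, differentiate u down to 0, integrate dv up.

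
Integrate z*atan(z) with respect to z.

z**2*atan(z)/2 - z/2 + atan(z)/2 + C

Use integration by parts with u = arctan(z), dv = z dz.
Then du = 1/(z**2 + 1) dz.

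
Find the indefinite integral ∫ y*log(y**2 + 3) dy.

Let u = y**2 + 3, so du = (2*y) dy.
The integral becomes (1/2)·∫ log(u) du; integrate by parts with u′=log(u), dv′=du.

y**2*log(y**2 + 3)/2 - y**2/2 + 3*log(y**2 + 3)/2 + C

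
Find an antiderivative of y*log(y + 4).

Use integration by parts with u = log(y + 4), dv = y dy.
Then du = 1/(y + 4) dy and v = y**2/2.

y**2*log(y + 4)/2 - y**2/4 + 2*y - 8*log(y + 4) + C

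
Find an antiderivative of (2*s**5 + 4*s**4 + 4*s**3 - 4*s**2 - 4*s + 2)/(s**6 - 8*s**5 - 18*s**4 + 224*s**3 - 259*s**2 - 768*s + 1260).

2773*log(s - 7)/540 - 1923*log(s - 3)/800 - 69*log(s - 2)/70 - 19*log(s + 2)/1350 + 541*log(s + 5)/2016 + 109/(20*s - 60) + C

Factor the denominator: (s - 7)*(s - 3)**2*(s - 2)*(s + 2)*(s + 5).
Partial-fraction decomposition: 541/(2016*(s + 5)) - 19/(1350*(s + 2)) - 69/(70*(s - 2)) - 1923/(800*(s - 3)) - 109/(20*(s - 3)**2) + 2773/(540*(s - 7)).
Integrate each term; A/(s−a) gives A·log|s−a|; A/(s−a)² gives −A/(s−a).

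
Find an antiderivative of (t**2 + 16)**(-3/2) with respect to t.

t/(16*sqrt(t**2 + 16)) + C

Substitute t = 4·tan(θ), so dt = 4·sec(θ)^2 dθ and the radical becomes sqrt(t**2 + 16) = 4·sec(θ) by the Pythagorean identity.
Integrate the resulting trig expression in θ, then back-substitute tan(θ) = t/4, sec(θ) = sqrt(t**2 + 16)/4 (absorbing any constant into C).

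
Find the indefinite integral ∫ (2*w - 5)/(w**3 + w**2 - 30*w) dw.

log(w)/6 + log(w - 5)/11 - 17*log(w + 6)/66 + C

Factor the denominator: w*(w - 5)*(w + 6).
Partial-fraction decomposition: -17/(66*(w + 6)) + 1/(11*(w - 5)) + 1/(6*w).
Integrate each term: A/(w−a) contributes A·log|w−a|.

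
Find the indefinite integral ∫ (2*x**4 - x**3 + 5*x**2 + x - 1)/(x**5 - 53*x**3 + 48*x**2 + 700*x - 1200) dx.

Factor the denominator: (x - 5)*(x - 4)*(x - 2)*(x + 5)*(x + 6).
Partial-fraction decomposition: 271/(80*(x + 6)) - 83/(35*(x + 5)) + 15/(112*(x - 2)) - 59/(20*(x - 4)) + 19/(5*(x - 5)).
Integrate each term: A/(x−a) contributes A·log|x−a|.

19*log(x - 5)/5 - 59*log(x - 4)/20 + 15*log(x - 2)/112 - 83*log(x + 5)/35 + 271*log(x + 6)/80 + C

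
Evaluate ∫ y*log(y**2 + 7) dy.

Let u = y**2 + 7, so du = (2*y) dy.
The integral becomes (1/2)·∫ log(u) du; integrate by parts with u′=log(u), dv′=du.

y**2*log(y**2 + 7)/2 - y**2/2 + 7*log(y**2 + 7)/2 + C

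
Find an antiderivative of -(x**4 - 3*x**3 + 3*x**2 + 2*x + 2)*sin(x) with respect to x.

Use integration by parts with u = x**4 - 3*x**3 + 3*x**2 + 2*x + 2, dv = -sin(x) dx, so v = cos(x).
Apply parts 4 times (tabular method): alternate signs, differentiate u down to 0, integrate dv up.

x**4*cos(x) - 4*x**3*sin(x) - 3*x**3*cos(x) + 9*x**2*sin(x) - 9*x**2*cos(x) + 18*x*sin(x) + 20*x*cos(x) - 20*sin(x) + 20*cos(x) + C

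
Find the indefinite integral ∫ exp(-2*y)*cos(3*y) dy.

Let I denote the integral. Integrate by parts with u = cos(3*y), dv = exp(-2*y) dy, so v = -exp(-2*y)/2: I = -exp(-2*y)*cos(3*y)/2 − (3/2)·∫ exp(-2*y)*sin(3*y) dy.
Apply parts again with u = sin(3*y), dv = exp(-2*y) dy: ∫ exp(-2*y)*sin(3*y) dy = -exp(-2*y)*sin(3*y)/2 + (3/2)·I. Substituting back brings back I: I = 3*exp(-2*y)*sin(3*y)/4 - exp(-2*y)*cos(3*y)/2 − (9/4)·I.
Solving for I: (1 + 9/4)·I equals the remaining terms, so I = (4/13)·(3*exp(-2*y)*sin(3*y)/4 - exp(-2*y)*cos(3*y)/2).

3*exp(-2*y)*sin(3*y)/13 - 2*exp(-2*y)*cos(3*y)/13 + C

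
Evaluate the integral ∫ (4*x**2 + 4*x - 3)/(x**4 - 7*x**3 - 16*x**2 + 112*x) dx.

Factor the denominator: x*(x - 7)*(x - 4)*(x + 4).
Partial-fraction decomposition: -45/(352*(x + 4)) - 77/(96*(x - 4)) + 221/(231*(x - 7)) - 3/(112*x).
Integrate each term: A/(x−a) contributes A·log|x−a|.

-3*log(x)/112 + 221*log(x - 7)/231 - 77*log(x - 4)/96 - 45*log(x + 4)/352 + C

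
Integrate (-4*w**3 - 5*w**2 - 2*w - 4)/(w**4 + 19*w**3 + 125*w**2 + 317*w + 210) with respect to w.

-log(w + 1)/40 - 381*log(w + 5)/8 + 692*log(w + 6)/5 - 379*log(w + 7)/4 + C

Factor the denominator: (w + 1)*(w + 5)*(w + 6)*(w + 7).
Partial-fraction decomposition: -379/(4*(w + 7)) + 692/(5*(w + 6)) - 381/(8*(w + 5)) - 1/(40*(w + 1)).
Integrate each term: A/(w−a) contributes A·log|w−a|.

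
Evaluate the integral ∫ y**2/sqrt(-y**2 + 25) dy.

-y*sqrt(-y**2 + 25)/2 + 25*asin(y/5)/2 + C

Substitute y = 5·sin(θ), so dy = 5·cos(θ) dθ and the radical becomes sqrt(-y**2 + 25) = 5·cos(θ) by the Pythagorean identity.
Integrate the resulting trig expression in θ, then back-substitute θ = asin(y/5), sin(θ) = y/5, cos(θ) = sqrt(-y**2 + 25)/5 (absorbing any constant into C).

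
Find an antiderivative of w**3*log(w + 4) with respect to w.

Use integration by parts with u = log(w + 4), dv = w**3 dw.
Then du = 1/(w + 4) dw and v = w**4/4.

w**4*log(w + 4)/4 - w**4/16 + w**3/3 - 2*w**2 + 16*w - 64*log(w + 4) + C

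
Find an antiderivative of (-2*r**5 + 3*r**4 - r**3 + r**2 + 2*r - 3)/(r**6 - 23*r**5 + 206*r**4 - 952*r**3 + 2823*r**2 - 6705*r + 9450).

-13347*log(r - 7)/116 + 263*log(r - 6) - 173415*log(r - 5)/1156 + 1229*log(r**2 + 9)/33524 + 1619*atan(r/3)/25143 + 1117/(17*r - 85) + C

Factor the denominator: (r - 7)*(r - 6)*(r - 5)**2*(r**2 + 9).
Partial-fraction decomposition: (1229*r + 3238)/(16762*(r**2 + 9)) - 173415/(1156*(r - 5)) - 1117/(17*(r - 5)**2) + 263/(r - 6) - 13347/(116*(r - 7)).
Integrate each term; A/(r−a) gives A·log|r−a|; the (Br+D)/(r²+p²) term gives a log and an atan.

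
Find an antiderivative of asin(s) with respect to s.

s*asin(s) + sqrt(-s**2 + 1) + C

Use integration by parts with u = arcsin(s), dv = ds.
Then du = 1/sqrt(-s**2 + 1) ds.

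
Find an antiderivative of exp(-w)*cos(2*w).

2*exp(-w)*sin(2*w)/5 - exp(-w)*cos(2*w)/5 + C

Let I denote the integral. Integrate by parts with u = cos(2*w), dv = exp(-w) dw, so v = -exp(-w): I = -exp(-w)*cos(2*w) − 2·∫ exp(-w)*sin(2*w) dw.
Apply parts again with u = sin(2*w), dv = exp(-w) dw: ∫ exp(-w)*sin(2*w) dw = -exp(-w)*sin(2*w) + 2·I. Substituting back brings back I: I = 2*exp(-w)*sin(2*w) - exp(-w)*cos(2*w) − 4·I.
Solving for I: (1 + 4)·I equals the remaining terms, so I = (1/5)·(2*exp(-w)*sin(2*w) - exp(-w)*cos(2*w)).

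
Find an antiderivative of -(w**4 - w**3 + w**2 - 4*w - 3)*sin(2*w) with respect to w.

w**4*cos(2*w)/2 - w**3*sin(2*w) - w**3*cos(2*w)/2 + 3*w**2*sin(2*w)/4 - w**2*cos(2*w) + w*sin(2*w) - 5*w*cos(2*w)/4 + 5*sin(2*w)/8 - cos(2*w) + C

Use integration by parts with u = w**4 - w**3 + w**2 - 4*w - 3, dv = -sin(2*w) dw, so v = cos(2*w)/2.
Apply parts 4 times (tabular method): alternate signs, differentiate u down to 0, integrate dv up.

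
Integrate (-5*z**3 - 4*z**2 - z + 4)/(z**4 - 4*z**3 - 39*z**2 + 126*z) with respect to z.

Factor the denominator: z*(z - 7)*(z - 3)*(z + 6).
Partial-fraction decomposition: -473/(351*(z + 6)) + 85/(54*(z - 3)) - 957/(182*(z - 7)) + 2/(63*z).
Integrate each term: A/(z−a) contributes A·log|z−a|.

2*log(z)/63 - 957*log(z - 7)/182 + 85*log(z - 3)/54 - 473*log(z + 6)/351 + C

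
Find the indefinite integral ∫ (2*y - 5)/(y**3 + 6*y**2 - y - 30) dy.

-log(y - 2)/35 + 11*log(y + 3)/10 - 15*log(y + 5)/14 + C

Factor the denominator: (y - 2)*(y + 3)*(y + 5).
Partial-fraction decomposition: -15/(14*(y + 5)) + 11/(10*(y + 3)) - 1/(35*(y - 2)).
Integrate each term: A/(y−a) contributes A·log|y−a|.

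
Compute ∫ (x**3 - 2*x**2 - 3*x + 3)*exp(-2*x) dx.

(-4*x**3 + 2*x**2 + 14*x - 5)*exp(-2*x)/8 + C

Use integration by parts with u = x**3 - 2*x**2 - 3*x + 3, dv = exp(-2*x) dx, so v = -exp(-2*x)/2.
Apply parts 3 times (tabular method): alternate signs, differentiate u down to 0, integrate dv up.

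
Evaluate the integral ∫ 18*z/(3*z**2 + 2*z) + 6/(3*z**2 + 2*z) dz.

Let u = 3*z**2 + 2*z, so du = (6*z + 2) dz.
Rewriting, the integral becomes 3·∫ 1/u du = 3·log(u).
Substituting back, u = 3*z**2 + 2*z.

3*log(3*z**2 + 2*z) + C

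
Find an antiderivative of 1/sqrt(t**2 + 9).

log(t + sqrt(t**2 + 9)) + C

Substitute t = 3·tan(θ), so dt = 3·sec(θ)^2 dθ and the radical becomes sqrt(t**2 + 9) = 3·sec(θ) by the Pythagorean identity.
Integrate the resulting trig expression in θ, then back-substitute tan(θ) = t/3, sec(θ) = sqrt(t**2 + 9)/3 (absorbing any constant into C).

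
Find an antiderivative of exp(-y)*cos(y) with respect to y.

Let I denote the integral. Integrate by parts with u = cos(y), dv = exp(-y) dy, so v = -exp(-y): I = -exp(-y)*cos(y) − ∫ exp(-y)*sin(y) dy.
Apply parts again with u = sin(y), dv = exp(-y) dy: ∫ exp(-y)*sin(y) dy = -exp(-y)*sin(y) + I. Substituting back brings back I: I = exp(-y)*sin(y) - exp(-y)*cos(y) − I.
Solving for I: (1 + 1)·I equals the remaining terms, so I = (1/2)·(exp(-y)*sin(y) - exp(-y)*cos(y)).

exp(-y)*sin(y)/2 - exp(-y)*cos(y)/2 + C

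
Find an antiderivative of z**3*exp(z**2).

(z**2 - 1)*exp(z**2)/2 + C

Let u = z², du = 2z dz; rewrite as (1/2)∫ u^1·exp(1u) du.
Now integrate by parts 1 time.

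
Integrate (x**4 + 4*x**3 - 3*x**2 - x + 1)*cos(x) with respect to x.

Use integration by parts with u = x**4 + 4*x**3 - 3*x**2 - x + 1, dv = cos(x) dx, so v = sin(x).
Apply parts 4 times (tabular method): alternate signs, differentiate u down to 0, integrate dv up.

x**4*sin(x) + 4*x**3*sin(x) + 4*x**3*cos(x) - 15*x**2*sin(x) + 12*x**2*cos(x) - 25*x*sin(x) - 30*x*cos(x) + 31*sin(x) - 25*cos(x) + C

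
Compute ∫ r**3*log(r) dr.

Use integration by parts with u = log(r), dv = r**3 dr.
Then du = 1/r dr and v = r**4/4.

r**4*log(r)/4 - r**4/16 + C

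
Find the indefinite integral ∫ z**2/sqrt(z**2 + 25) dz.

z*sqrt(z**2 + 25)/2 - 25*log(z + sqrt(z**2 + 25))/2 + C

Substitute z = 5·tan(θ), so dz = 5·sec(θ)^2 dθ and the radical becomes sqrt(z**2 + 25) = 5·sec(θ) by the Pythagorean identity.
Integrate the resulting trig expression in θ, then back-substitute tan(θ) = z/5, sec(θ) = sqrt(z**2 + 25)/5 (absorbing any constant into C).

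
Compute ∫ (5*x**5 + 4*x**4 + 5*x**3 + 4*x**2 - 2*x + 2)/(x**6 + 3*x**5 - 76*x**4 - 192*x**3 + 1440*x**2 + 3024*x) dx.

log(x)/1512 + 830951*log(x - 6)/389376 + 57*log(x + 2)/1280 - 17309*log(x + 6)/1728 + 75934*log(x + 7)/5915 - 22639/(3744*x - 22464) + C

Factor the denominator: x*(x - 6)**2*(x + 2)*(x + 6)*(x + 7).
Partial-fraction decomposition: 75934/(5915*(x + 7)) - 17309/(1728*(x + 6)) + 57/(1280*(x + 2)) + 830951/(389376*(x - 6)) + 22639/(3744*(x - 6)**2) + 1/(1512*x).
Integrate each term; A/(x−a) gives A·log|x−a|; A/(x−a)² gives −A/(x−a).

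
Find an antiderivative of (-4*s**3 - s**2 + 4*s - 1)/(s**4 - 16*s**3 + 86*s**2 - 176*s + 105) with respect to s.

-697*log(s - 7)/24 + 253*log(s - 5)/8 - 53*log(s - 3)/8 + log(s - 1)/24 + C

Factor the denominator: (s - 7)*(s - 5)*(s - 3)*(s - 1).
Partial-fraction decomposition: 1/(24*(s - 1)) - 53/(8*(s - 3)) + 253/(8*(s - 5)) - 697/(24*(s - 7)).
Integrate each term: A/(s−a) contributes A·log|s−a|.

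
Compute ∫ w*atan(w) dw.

Use integration by parts with u = arctan(w), dv = w dw.
Then du = 1/(w**2 + 1) dw.

w**2*atan(w)/2 - w/2 + atan(w)/2 + C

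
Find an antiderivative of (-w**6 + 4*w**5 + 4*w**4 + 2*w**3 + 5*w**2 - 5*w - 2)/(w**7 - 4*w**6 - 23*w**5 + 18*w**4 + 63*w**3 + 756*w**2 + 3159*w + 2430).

-9788*log(w - 6)/25515 + 277*log(w - 5)/13056 + log(w + 1)/336 - 86159*log(w + 3)/186624 - 4927*log(w**2 + 9)/55080 + 1303*atan(w/3)/13770 - 1373/(2592*w + 7776) + C

Factor the denominator: (w - 6)*(w - 5)*(w + 1)*(w + 3)**2*(w**2 + 9).
Partial-fraction decomposition: -(4927*w - 7818)/(27540*(w**2 + 9)) - 86159/(186624*(w + 3)) + 1373/(2592*(w + 3)**2) + 1/(336*(w + 1)) + 277/(13056*(w - 5)) - 9788/(25515*(w - 6)).
Integrate each term; A/(w−a) gives A·log|w−a|; the (Bw+D)/(w²+p²) term gives a log and an atan.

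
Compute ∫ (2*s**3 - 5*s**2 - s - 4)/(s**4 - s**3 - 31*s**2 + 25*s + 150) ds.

Factor the denominator: (s - 5)*(s - 3)*(s + 2)*(s + 5).
Partial-fraction decomposition: 187/(120*(s + 5)) - 38/(105*(s + 2)) - 1/(40*(s - 3)) + 29/(35*(s - 5)).
Integrate each term: A/(s−a) contributes A·log|s−a|.

29*log(s - 5)/35 - log(s - 3)/40 - 38*log(s + 2)/105 + 187*log(s + 5)/120 + C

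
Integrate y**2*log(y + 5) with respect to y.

Use integration by parts with u = log(y + 5), dv = y**2 dy.
Then du = 1/(y + 5) dy and v = y**3/3.

y**3*log(y + 5)/3 - y**3/9 + 5*y**2/6 - 25*y/3 + 125*log(y + 5)/3 + C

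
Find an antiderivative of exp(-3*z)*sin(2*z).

Let I denote the integral. Integrate by parts with u = sin(2*z), dv = exp(-3*z) dz, so v = -exp(-3*z)/3: I = -exp(-3*z)*sin(2*z)/3 + (2/3)·∫ exp(-3*z)*cos(2*z) dz.
Apply parts again with u = cos(2*z), dv = exp(-3*z) dz: ∫ exp(-3*z)*cos(2*z) dz = -exp(-3*z)*cos(2*z)/3 − (2/3)·I. Substituting back brings back I: I = -exp(-3*z)*sin(2*z)/3 - 2*exp(-3*z)*cos(2*z)/9 − (4/9)·I.
Solving for I: (1 + 4/9)·I equals the remaining terms, so I = (9/13)·(-exp(-3*z)*sin(2*z)/3 - 2*exp(-3*z)*cos(2*z)/9).

-3*exp(-3*z)*sin(2*z)/13 - 2*exp(-3*z)*cos(2*z)/13 + C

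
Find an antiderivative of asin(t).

Use integration by parts with u = arcsin(t), dv = dt.
Then du = 1/sqrt(-t**2 + 1) dt.

t*asin(t) + sqrt(-t**2 + 1) + C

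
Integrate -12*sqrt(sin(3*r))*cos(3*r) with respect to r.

-8*sin(3*r)**(3/2)/3 + C

Let u = sin(3*r), so du = (3*cos(3*r)) dr.
Rewriting, the integral becomes -4·∫ √u du = -4·(2/3)u^(3/2).
Substituting back, u = sin(3*r).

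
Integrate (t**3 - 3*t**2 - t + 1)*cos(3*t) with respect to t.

t**3*sin(3*t)/3 - t**2*sin(3*t) + t**2*cos(3*t)/3 - 5*t*sin(3*t)/9 - 2*t*cos(3*t)/3 + 5*sin(3*t)/9 - 5*cos(3*t)/27 + C

Use integration by parts with u = t**3 - 3*t**2 - t + 1, dv = cos(3*t) dt, so v = sin(3*t)/3.
Apply parts 3 times (tabular method): alternate signs, differentiate u down to 0, integrate dv up.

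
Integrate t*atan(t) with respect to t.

Use integration by parts with u = arctan(t), dv = t dt.
Then du = 1/(t**2 + 1) dt.

t**2*atan(t)/2 - t/2 + atan(t)/2 + C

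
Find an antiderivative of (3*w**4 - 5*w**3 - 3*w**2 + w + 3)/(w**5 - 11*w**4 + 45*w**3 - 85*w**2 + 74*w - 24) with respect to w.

Factor the denominator: (w - 4)*(w - 3)*(w - 2)*(w - 1)**2.
Partial-fraction decomposition: 59/(36*(w - 1)) + 1/(6*(w - 1)**2) + 1/(2*(w - 2)) - 87/(4*(w - 3)) + 407/(18*(w - 4)).
Integrate each term; A/(w−a) gives A·log|w−a|; A/(w−a)² gives −A/(w−a).

407*log(w - 4)/18 - 87*log(w - 3)/4 + log(w - 2)/2 + 59*log(w - 1)/36 - 1/(6*w - 6) + C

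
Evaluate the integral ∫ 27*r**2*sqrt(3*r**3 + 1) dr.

2*(3*r**3 + 1)**(3/2) + C

Let u = 3*r**3 + 1, so du = (9*r**2) dr.
Rewriting, the integral becomes 3·∫ √u du = 3·(2/3)u^(3/2).
Substituting back, u = 3*r**3 + 1.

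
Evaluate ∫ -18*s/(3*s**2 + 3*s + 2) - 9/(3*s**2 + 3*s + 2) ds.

-3*log(3*s**2 + 3*s + 2) + C

Let u = 3*s**2 + 3*s + 2, so du = (6*s + 3) ds.
Rewriting, the integral becomes -3·∫ 1/u du = -3·log(u).
Substituting back, u = 3*s**2 + 3*s + 2.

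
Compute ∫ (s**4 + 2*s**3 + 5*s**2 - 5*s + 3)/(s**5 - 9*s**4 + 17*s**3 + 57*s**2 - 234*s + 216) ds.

Factor the denominator: (s - 4)*(s - 3)**2*(s - 2)*(s + 3).
Partial-fraction decomposition: 1/(14*(s + 3)) - 9/(2*(s - 2)) - 53/(2*(s - 3)) - 28/(s - 3)**2 + 447/(14*(s - 4)).
Integrate each term; A/(s−a) gives A·log|s−a|; A/(s−a)² gives −A/(s−a).

447*log(s - 4)/14 - 53*log(s - 3)/2 - 9*log(s - 2)/2 + log(s + 3)/14 + 28/(s - 3) + C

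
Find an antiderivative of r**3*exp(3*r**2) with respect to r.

Let u = r², du = 2r dr; rewrite as (1/2)∫ u^1·exp(3u) du.
Now integrate by parts 1 time.

(3*r**2 - 1)*exp(3*r**2)/18 + C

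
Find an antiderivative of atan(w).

w*atan(w) - log(w**2 + 1)/2 + C

Use integration by parts with u = arctan(w), dv = dw.
Then du = 1/(w**2 + 1) dw.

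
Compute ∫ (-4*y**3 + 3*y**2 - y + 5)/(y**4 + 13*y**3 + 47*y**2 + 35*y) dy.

log(y)/7 - 13*log(y + 1)/24 + 117*log(y + 5)/8 - 1531*log(y + 7)/84 + C

Factor the denominator: y*(y + 1)*(y + 5)*(y + 7).
Partial-fraction decomposition: -1531/(84*(y + 7)) + 117/(8*(y + 5)) - 13/(24*(y + 1)) + 1/(7*y).
Integrate each term: A/(y−a) contributes A·log|y−a|.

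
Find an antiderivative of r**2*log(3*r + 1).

Use integration by parts with u = log(3*r + 1), dv = r**2 dr.
Then du = 3/(3*r + 1) dr and v = r**3/3.

r**3*log(3*r + 1)/3 - r**3/9 + r**2/18 - r/27 + log(3*r + 1)/81 + C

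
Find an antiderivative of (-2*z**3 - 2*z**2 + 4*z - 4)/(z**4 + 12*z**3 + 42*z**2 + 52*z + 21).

11*log(z + 1)/18 + 5*log(z + 3)/4 - 139*log(z + 7)/36 + 2/(3*z + 3) + C

Factor the denominator: (z + 1)**2*(z + 3)*(z + 7).
Partial-fraction decomposition: -139/(36*(z + 7)) + 5/(4*(z + 3)) + 11/(18*(z + 1)) - 2/(3*(z + 1)**2).
Integrate each term; A/(z−a) gives A·log|z−a|; A/(z−a)² gives −A/(z−a).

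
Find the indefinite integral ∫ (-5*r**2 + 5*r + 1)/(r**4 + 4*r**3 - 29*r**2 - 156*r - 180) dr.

Factor the denominator: (r - 6)*(r + 2)*(r + 3)*(r + 5).
Partial-fraction decomposition: 149/(66*(r + 5)) - 59/(18*(r + 3)) + 29/(24*(r + 2)) - 149/(792*(r - 6)).
Integrate each term: A/(r−a) contributes A·log|r−a|.

-149*log(r - 6)/792 + 29*log(r + 2)/24 - 59*log(r + 3)/18 + 149*log(r + 5)/66 + C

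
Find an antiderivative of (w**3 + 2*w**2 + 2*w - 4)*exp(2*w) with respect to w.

(4*w**3 + 2*w**2 + 6*w - 19)*exp(2*w)/8 + C

Use integration by parts with u = w**3 + 2*w**2 + 2*w - 4, dv = exp(2*w) dw, so v = exp(2*w)/2.
Apply parts 3 times (tabular method): alternate signs, differentiate u down to 0, integrate dv up.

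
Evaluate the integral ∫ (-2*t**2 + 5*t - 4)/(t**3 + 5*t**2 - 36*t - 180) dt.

-23*log(t - 6)/66 + 79*log(t + 5)/11 - 53*log(t + 6)/6 + C

Factor the denominator: (t - 6)*(t + 5)*(t + 6).
Partial-fraction decomposition: -53/(6*(t + 6)) + 79/(11*(t + 5)) - 23/(66*(t - 6)).
Integrate each term: A/(t−a) contributes A·log|t−a|.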